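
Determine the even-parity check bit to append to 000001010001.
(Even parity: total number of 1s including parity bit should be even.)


Number of 1s in data: 3
Parity bit: 1

1


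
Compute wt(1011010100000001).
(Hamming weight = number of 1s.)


Counting 1s in 1011010100000001

6


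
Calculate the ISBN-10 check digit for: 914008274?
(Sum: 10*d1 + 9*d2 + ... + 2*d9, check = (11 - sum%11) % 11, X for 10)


Weighted sum: 208
208 mod 11 = 10

Check digit: 1


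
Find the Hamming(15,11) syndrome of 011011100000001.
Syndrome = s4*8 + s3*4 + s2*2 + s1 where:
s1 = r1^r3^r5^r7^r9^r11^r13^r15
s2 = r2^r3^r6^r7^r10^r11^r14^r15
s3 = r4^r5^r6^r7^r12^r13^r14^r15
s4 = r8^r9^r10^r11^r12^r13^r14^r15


s1=0, s2=1, s3=0, s4=1

Syndrome = 10 (error at position 10)


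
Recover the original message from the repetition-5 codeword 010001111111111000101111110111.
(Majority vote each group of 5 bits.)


Groups: 01000, 11111, 11111, 00010, 11111, 10111
Majority votes: 011011

011011


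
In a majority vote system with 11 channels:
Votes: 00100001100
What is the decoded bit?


Ones: 3 out of 11
Threshold: 6

0 (3/11 voted 1)


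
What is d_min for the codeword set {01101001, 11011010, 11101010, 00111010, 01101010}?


Comparing all pairs, minimum distance: 1
Can detect 0 errors, correct 0 errors

1


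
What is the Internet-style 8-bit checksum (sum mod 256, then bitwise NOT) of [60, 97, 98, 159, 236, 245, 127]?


Sum = 1022 mod 256 = 254
Complement = 1

1


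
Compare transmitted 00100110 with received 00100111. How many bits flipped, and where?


XOR: 00000001

1 error(s) at position(s): 7


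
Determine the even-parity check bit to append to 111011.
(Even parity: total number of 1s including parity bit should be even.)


Number of 1s in data: 5
Parity bit: 1

1


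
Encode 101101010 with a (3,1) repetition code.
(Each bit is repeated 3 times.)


Each bit -> 3 copies

111000111111000111000111000


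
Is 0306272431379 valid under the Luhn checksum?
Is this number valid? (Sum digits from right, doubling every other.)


Luhn sum = 48
48 mod 10 = 8

Invalid (Luhn sum mod 10 = 8)


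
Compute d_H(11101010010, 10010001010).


XOR: 01111011000
Count of 1s: 6

6


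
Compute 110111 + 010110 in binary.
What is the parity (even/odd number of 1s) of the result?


110111 = 55
010110 = 22
Sum = 77 = 1001101
1s count = 4

even parity (4 ones in 1001101)


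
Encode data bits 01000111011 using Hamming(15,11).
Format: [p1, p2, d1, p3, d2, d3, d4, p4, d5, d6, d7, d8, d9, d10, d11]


Parity bits: p1=1, p2=0, p3=0, p4=1

100010010111011


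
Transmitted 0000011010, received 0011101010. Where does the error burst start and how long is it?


XOR: 0011110000

Burst at position 2, length 4


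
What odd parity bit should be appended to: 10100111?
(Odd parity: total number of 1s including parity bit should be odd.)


Number of 1s in data: 5
Parity bit: 0

0


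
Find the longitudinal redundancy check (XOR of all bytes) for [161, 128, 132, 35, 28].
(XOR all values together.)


XOR chain: 161 ^ 128 ^ 132 ^ 35 ^ 28 = 154

154


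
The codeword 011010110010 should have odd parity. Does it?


Number of 1s: 6

No, parity error (6 ones)


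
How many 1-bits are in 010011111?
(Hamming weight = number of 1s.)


Counting 1s in 010011111

6


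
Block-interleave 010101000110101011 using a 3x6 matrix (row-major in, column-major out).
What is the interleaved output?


Matrix:
  010101
  000110
  101011
Read columns: 001100001110011101

001100001110011101


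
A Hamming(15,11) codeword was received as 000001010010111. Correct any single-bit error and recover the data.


Syndrome = 9: error at position 9

Data: 00101010111 (corrected bit 9)


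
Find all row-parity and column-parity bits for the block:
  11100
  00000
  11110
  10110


Row parities: 1001
Column parities: 10100

Row P: 1001, Col P: 10100, Corner: 0


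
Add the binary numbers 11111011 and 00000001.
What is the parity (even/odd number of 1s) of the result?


11111011 = 251
00000001 = 1
Sum = 252 = 11111100
1s count = 6

even parity (6 ones in 11111100)


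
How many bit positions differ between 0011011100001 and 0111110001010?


XOR: 0100101101011
Count of 1s: 7

7


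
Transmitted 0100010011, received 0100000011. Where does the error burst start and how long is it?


XOR: 0000010000

Burst at position 5, length 1


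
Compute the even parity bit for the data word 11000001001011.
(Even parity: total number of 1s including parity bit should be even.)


Number of 1s in data: 6
Parity bit: 0

0


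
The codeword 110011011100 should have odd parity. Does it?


Number of 1s: 7

Yes, parity is correct (7 ones)


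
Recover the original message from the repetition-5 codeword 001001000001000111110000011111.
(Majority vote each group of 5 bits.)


Groups: 00100, 10000, 01000, 11111, 00000, 11111
Majority votes: 000101

000101


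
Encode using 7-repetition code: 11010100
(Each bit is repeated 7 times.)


Each bit -> 7 copies

11111111111111000000011111110000000111111100000000000000


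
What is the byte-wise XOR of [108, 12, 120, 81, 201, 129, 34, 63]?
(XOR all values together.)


XOR chain: 108 ^ 12 ^ 120 ^ 81 ^ 201 ^ 129 ^ 34 ^ 63 = 28

28


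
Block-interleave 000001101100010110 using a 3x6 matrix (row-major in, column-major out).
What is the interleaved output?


Matrix:
  000001
  101100
  010110
Read columns: 010001010011001100

010001010011001100


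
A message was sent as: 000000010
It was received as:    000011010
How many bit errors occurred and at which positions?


XOR: 000011000

2 error(s) at position(s): 4, 5


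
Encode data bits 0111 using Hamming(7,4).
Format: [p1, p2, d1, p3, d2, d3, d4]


Parity bits: p1=0, p2=0, p3=1

0001111


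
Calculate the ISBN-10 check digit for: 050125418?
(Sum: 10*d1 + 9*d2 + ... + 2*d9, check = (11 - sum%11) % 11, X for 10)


Weighted sum: 124
124 mod 11 = 3

Check digit: 8


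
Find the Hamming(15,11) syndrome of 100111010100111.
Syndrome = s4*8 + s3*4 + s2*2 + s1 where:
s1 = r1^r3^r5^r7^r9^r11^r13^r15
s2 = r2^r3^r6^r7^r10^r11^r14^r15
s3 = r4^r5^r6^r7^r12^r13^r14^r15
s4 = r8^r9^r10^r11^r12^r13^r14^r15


s1=0, s2=0, s3=0, s4=1

Syndrome = 8 (error at position 8)


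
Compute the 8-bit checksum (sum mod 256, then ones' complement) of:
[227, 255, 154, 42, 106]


Sum = 784 mod 256 = 16
Complement = 239

239


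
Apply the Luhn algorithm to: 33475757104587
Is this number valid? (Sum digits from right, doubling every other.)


Luhn sum = 69
69 mod 10 = 9

Invalid (Luhn sum mod 10 = 9)


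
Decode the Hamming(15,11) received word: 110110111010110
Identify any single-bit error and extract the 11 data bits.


Syndrome = 12: error at position 12

Data: 01011011110 (corrected bit 12)


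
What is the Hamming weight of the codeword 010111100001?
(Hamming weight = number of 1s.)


Counting 1s in 010111100001

6


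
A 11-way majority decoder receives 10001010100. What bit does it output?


Ones: 4 out of 11
Threshold: 6

0 (4/11 voted 1)


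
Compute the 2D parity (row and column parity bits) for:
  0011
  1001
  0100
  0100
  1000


Row parities: 00111
Column parities: 0010

Row P: 00111, Col P: 0010, Corner: 1


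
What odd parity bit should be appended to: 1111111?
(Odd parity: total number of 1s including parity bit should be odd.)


Number of 1s in data: 7
Parity bit: 0

0


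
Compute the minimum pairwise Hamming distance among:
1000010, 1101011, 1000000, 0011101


Comparing all pairs, minimum distance: 1
Can detect 0 errors, correct 0 errors

1


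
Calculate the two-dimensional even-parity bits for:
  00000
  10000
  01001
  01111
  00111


Row parities: 01001
Column parities: 10001

Row P: 01001, Col P: 10001, Corner: 0


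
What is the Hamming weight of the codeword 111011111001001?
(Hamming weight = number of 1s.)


Counting 1s in 111011111001001

10


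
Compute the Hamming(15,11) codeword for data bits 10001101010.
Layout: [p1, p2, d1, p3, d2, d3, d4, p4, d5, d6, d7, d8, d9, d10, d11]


Parity bits: p1=0, p2=1, p3=0, p4=0

011000001101010


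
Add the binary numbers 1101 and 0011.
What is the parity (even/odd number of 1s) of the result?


1101 = 13
0011 = 3
Sum = 16 = 10000
1s count = 1

odd parity (1 ones in 10000)


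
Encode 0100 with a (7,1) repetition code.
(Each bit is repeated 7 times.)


Each bit -> 7 copies

0000000111111100000000000000


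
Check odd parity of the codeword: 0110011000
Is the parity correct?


Number of 1s: 4

No, parity error (4 ones)


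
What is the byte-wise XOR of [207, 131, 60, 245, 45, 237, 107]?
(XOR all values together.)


XOR chain: 207 ^ 131 ^ 60 ^ 245 ^ 45 ^ 237 ^ 107 = 46

46


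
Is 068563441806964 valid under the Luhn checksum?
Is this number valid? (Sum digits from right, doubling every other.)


Luhn sum = 63
63 mod 10 = 3

Invalid (Luhn sum mod 10 = 3)


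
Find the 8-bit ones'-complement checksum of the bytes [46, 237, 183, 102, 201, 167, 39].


Sum = 975 mod 256 = 207
Complement = 48

48


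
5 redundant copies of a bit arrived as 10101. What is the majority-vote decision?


Ones: 3 out of 5
Threshold: 3

1 (3/5 voted 1)


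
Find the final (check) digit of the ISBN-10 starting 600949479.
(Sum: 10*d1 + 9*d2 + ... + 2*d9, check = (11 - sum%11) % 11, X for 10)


Weighted sum: 247
247 mod 11 = 5

Check digit: 6


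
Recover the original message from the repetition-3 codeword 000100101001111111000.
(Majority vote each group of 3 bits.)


Groups: 000, 100, 101, 001, 111, 111, 000
Majority votes: 0010110

0010110


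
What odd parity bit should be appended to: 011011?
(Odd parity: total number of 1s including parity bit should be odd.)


Number of 1s in data: 4
Parity bit: 1

1


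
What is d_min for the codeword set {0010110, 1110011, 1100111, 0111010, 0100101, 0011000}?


Comparing all pairs, minimum distance: 2
Can detect 1 errors, correct 0 errors

2


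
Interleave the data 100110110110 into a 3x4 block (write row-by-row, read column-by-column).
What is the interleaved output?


Matrix:
  1001
  1011
  0110
Read columns: 110001011110

110001011110


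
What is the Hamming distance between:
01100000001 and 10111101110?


XOR: 11011101111
Count of 1s: 9

9


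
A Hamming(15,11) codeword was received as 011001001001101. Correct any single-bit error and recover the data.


Syndrome = 0: no error detected

Data: 10101001101 (no errors)


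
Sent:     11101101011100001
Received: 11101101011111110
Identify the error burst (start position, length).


XOR: 00000000000011111

Burst at position 12, length 5


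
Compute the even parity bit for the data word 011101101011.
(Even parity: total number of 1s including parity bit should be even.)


Number of 1s in data: 8
Parity bit: 0

0


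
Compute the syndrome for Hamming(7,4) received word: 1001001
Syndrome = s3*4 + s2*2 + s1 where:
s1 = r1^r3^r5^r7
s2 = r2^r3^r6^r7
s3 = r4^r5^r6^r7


s1=0, s2=1, s3=0

Syndrome = 2 (error at position 2)


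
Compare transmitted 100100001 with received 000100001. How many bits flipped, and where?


XOR: 100000000

1 error(s) at position(s): 0


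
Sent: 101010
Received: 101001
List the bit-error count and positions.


XOR: 000011

2 error(s) at position(s): 4, 5


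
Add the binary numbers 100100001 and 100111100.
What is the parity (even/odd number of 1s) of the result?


100100001 = 289
100111100 = 316
Sum = 605 = 1001011101
1s count = 6

even parity (6 ones in 1001011101)


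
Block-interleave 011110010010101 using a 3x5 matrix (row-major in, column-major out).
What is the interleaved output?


Matrix:
  01111
  00100
  10101
Read columns: 001100111100101

001100111100101


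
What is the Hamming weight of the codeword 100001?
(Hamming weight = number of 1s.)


Counting 1s in 100001

2


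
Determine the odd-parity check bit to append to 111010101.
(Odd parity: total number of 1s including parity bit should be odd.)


Number of 1s in data: 6
Parity bit: 1

1


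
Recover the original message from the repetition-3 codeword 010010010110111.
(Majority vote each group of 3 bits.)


Groups: 010, 010, 010, 110, 111
Majority votes: 00011

00011


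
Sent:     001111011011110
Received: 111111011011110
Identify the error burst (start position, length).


XOR: 110000000000000

Burst at position 0, length 2


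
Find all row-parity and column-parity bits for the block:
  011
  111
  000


Row parities: 010
Column parities: 100

Row P: 010, Col P: 100, Corner: 1


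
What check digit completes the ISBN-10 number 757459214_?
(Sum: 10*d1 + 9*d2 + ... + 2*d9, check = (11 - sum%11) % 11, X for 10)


Weighted sum: 293
293 mod 11 = 7

Check digit: 4


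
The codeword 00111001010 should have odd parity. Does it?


Number of 1s: 5

Yes, parity is correct (5 ones)


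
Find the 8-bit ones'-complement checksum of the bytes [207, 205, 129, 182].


Sum = 723 mod 256 = 211
Complement = 44

44


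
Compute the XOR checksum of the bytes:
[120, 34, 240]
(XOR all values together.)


XOR chain: 120 ^ 34 ^ 240 = 170

170


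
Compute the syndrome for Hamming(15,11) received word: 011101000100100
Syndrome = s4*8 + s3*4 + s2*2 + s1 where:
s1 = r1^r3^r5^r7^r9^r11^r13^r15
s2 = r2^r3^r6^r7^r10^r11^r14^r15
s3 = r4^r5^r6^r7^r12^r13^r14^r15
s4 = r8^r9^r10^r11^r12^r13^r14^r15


s1=0, s2=0, s3=1, s4=0

Syndrome = 4 (error at position 4)


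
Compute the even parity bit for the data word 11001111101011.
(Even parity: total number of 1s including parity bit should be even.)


Number of 1s in data: 10
Parity bit: 0

0


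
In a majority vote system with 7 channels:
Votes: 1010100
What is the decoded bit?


Ones: 3 out of 7
Threshold: 4

0 (3/7 voted 1)


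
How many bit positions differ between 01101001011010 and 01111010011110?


XOR: 00010011000100
Count of 1s: 4

4


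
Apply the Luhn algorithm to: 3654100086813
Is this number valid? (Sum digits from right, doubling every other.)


Luhn sum = 44
44 mod 10 = 4

Invalid (Luhn sum mod 10 = 4)


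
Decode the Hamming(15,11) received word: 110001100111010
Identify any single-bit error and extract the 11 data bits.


Syndrome = 1: error at position 1

Data: 00110111010 (corrected bit 1)


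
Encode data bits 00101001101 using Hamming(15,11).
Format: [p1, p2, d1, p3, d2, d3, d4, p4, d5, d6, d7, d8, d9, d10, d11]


Parity bits: p1=1, p2=0, p3=0, p4=0

100001001001101


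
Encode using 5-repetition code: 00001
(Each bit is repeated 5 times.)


Each bit -> 5 copies

0000000000000000000011111


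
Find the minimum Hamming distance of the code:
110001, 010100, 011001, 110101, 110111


Comparing all pairs, minimum distance: 1
Can detect 0 errors, correct 0 errors

1


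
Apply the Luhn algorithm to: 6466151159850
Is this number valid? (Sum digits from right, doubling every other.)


Luhn sum = 51
51 mod 10 = 1

Invalid (Luhn sum mod 10 = 1)


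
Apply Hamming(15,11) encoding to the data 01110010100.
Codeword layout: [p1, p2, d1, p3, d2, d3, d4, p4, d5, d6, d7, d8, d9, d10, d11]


Parity bits: p1=0, p2=1, p3=0, p4=0

010011100010100


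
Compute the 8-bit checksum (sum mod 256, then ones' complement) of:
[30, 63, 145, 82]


Sum = 320 mod 256 = 64
Complement = 191

191


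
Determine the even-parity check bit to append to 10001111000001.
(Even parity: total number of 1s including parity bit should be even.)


Number of 1s in data: 6
Parity bit: 0

0


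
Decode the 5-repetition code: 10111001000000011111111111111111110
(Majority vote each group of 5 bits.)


Groups: 10111, 00100, 00000, 11111, 11111, 11111, 11110
Majority votes: 1001111

1001111


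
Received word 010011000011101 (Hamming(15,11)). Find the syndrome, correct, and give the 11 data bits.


Syndrome = 4: error at position 4

Data: 01100011101 (corrected bit 4)


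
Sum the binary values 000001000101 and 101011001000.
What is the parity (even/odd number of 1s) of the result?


000001000101 = 69
101011001000 = 2760
Sum = 2829 = 101100001101
1s count = 6

even parity (6 ones in 101100001101)


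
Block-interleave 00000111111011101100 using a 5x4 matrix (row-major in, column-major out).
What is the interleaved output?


Matrix:
  0000
  0111
  1110
  1110
  1100
Read columns: 00111011110111001000

00111011110111001000


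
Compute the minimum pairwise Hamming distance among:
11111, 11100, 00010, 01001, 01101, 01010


Comparing all pairs, minimum distance: 1
Can detect 0 errors, correct 0 errors

1


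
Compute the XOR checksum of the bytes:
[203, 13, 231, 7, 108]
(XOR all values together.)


XOR chain: 203 ^ 13 ^ 231 ^ 7 ^ 108 = 74

74


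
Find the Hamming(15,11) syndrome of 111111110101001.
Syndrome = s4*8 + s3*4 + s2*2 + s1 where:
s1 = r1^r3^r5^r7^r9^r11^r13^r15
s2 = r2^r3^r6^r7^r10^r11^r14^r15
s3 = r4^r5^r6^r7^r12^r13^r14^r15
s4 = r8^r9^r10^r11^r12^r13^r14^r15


s1=1, s2=0, s3=0, s4=0

Syndrome = 1 (error at position 1)


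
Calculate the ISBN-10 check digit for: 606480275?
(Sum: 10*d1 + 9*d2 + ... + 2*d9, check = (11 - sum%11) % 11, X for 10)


Weighted sum: 223
223 mod 11 = 3

Check digit: 8


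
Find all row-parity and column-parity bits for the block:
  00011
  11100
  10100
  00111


Row parities: 0101
Column parities: 01100

Row P: 0101, Col P: 01100, Corner: 0


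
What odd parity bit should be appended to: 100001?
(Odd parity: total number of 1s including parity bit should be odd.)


Number of 1s in data: 2
Parity bit: 1

1


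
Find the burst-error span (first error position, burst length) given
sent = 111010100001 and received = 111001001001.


XOR: 000011101000

Burst at position 4, length 5


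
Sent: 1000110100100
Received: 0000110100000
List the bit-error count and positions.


XOR: 1000000000100

2 error(s) at position(s): 0, 10


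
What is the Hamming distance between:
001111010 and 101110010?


XOR: 100001000
Count of 1s: 2

2


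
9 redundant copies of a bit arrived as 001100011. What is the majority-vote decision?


Ones: 4 out of 9
Threshold: 5

0 (4/9 voted 1)


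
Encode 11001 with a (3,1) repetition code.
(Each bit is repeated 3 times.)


Each bit -> 3 copies

111111000000111


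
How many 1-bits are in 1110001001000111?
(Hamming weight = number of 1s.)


Counting 1s in 1110001001000111

8


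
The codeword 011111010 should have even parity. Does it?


Number of 1s: 6

Yes, parity is correct (6 ones)


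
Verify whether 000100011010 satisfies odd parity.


Number of 1s: 4

No, parity error (4 ones)


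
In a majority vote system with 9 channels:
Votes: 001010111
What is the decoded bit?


Ones: 5 out of 9
Threshold: 5

1 (5/9 voted 1)


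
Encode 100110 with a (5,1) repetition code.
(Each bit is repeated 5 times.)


Each bit -> 5 copies

111110000000000111111111100000


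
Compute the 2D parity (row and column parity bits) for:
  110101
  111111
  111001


Row parities: 000
Column parities: 110011

Row P: 000, Col P: 110011, Corner: 0


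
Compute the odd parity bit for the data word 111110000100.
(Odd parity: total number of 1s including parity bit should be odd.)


Number of 1s in data: 6
Parity bit: 1

1


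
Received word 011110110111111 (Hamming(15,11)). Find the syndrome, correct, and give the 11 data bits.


Syndrome = 14: error at position 14

Data: 11010111101 (corrected bit 14)


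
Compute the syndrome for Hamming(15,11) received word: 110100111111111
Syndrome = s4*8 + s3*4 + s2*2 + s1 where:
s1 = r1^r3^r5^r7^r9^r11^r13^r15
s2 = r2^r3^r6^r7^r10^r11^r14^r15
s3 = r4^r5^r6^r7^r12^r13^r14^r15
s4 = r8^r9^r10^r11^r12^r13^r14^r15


s1=0, s2=0, s3=0, s4=0

Syndrome = 0 (no error)


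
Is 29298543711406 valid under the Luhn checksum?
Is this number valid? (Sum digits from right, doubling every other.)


Luhn sum = 67
67 mod 10 = 7

Invalid (Luhn sum mod 10 = 7)


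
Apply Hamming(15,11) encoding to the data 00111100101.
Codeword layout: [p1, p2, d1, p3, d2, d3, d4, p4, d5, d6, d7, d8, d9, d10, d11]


Parity bits: p1=0, p2=0, p3=0, p4=0

000001101100101


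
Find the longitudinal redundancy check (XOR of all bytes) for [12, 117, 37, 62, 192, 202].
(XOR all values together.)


XOR chain: 12 ^ 117 ^ 37 ^ 62 ^ 192 ^ 202 = 104

104


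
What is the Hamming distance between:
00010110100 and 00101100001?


XOR: 00111010101
Count of 1s: 6

6


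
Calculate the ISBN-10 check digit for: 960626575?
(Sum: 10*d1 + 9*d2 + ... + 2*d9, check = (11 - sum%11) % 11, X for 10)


Weighted sum: 279
279 mod 11 = 4

Check digit: 7


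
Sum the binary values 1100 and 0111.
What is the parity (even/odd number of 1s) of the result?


1100 = 12
0111 = 7
Sum = 19 = 10011
1s count = 3

odd parity (3 ones in 10011)


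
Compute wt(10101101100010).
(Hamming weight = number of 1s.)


Counting 1s in 10101101100010

7


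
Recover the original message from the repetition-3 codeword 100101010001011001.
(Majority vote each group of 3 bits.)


Groups: 100, 101, 010, 001, 011, 001
Majority votes: 010010

010010


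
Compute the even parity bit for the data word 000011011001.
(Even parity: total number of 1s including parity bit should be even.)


Number of 1s in data: 5
Parity bit: 1

1


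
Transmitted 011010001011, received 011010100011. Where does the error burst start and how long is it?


XOR: 000000101000

Burst at position 6, length 3


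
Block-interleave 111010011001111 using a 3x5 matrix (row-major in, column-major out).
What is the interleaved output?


Matrix:
  11101
  00110
  01111
Read columns: 100101111011101

100101111011101


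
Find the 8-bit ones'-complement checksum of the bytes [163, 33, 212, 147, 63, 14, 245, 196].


Sum = 1073 mod 256 = 49
Complement = 206

206


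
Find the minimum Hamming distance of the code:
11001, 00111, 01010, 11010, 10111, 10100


Comparing all pairs, minimum distance: 1
Can detect 0 errors, correct 0 errors

1


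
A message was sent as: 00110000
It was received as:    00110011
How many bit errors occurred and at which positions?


XOR: 00000011

2 error(s) at position(s): 6, 7


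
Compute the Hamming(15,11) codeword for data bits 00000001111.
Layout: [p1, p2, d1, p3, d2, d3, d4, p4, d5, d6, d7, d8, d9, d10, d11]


Parity bits: p1=0, p2=0, p3=0, p4=0

000000000001111


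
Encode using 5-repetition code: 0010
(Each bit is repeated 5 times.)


Each bit -> 5 copies

00000000001111100000


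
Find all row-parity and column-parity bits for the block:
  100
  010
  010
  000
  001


Row parities: 11101
Column parities: 101

Row P: 11101, Col P: 101, Corner: 0


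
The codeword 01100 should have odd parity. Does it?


Number of 1s: 2

No, parity error (2 ones)


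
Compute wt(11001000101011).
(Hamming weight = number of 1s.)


Counting 1s in 11001000101011

7


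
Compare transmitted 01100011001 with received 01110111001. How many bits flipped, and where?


XOR: 00010100000

2 error(s) at position(s): 3, 5


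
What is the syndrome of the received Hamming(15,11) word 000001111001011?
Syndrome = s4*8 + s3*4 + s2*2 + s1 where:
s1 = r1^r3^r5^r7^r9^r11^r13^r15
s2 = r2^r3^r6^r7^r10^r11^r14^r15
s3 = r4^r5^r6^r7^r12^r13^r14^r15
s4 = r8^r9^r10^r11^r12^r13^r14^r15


s1=1, s2=0, s3=1, s4=1

Syndrome = 13 (error at position 13)


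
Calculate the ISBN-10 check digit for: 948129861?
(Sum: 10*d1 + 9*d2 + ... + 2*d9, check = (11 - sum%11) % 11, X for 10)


Weighted sum: 306
306 mod 11 = 9

Check digit: 2


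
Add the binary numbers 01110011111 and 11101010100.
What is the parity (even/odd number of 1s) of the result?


01110011111 = 927
11101010100 = 1876
Sum = 2803 = 101011110011
1s count = 8

even parity (8 ones in 101011110011)


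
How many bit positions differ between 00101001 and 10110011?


XOR: 10011010
Count of 1s: 4

4


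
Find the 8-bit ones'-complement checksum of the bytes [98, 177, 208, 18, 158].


Sum = 659 mod 256 = 147
Complement = 108

108


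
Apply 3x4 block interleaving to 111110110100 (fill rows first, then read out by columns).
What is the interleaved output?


Matrix:
  1111
  1011
  0100
Read columns: 110101110110

110101110110


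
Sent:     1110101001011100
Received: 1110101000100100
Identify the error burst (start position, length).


XOR: 0000000001111000

Burst at position 9, length 4


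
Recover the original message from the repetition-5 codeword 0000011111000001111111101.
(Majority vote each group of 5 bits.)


Groups: 00000, 11111, 00000, 11111, 11101
Majority votes: 01011

01011


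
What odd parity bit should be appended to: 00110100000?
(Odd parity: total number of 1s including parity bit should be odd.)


Number of 1s in data: 3
Parity bit: 0

0


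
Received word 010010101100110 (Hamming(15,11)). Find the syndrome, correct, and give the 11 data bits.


Syndrome = 0: no error detected

Data: 01011100110 (no errors)


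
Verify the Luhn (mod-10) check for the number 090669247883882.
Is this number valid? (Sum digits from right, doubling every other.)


Luhn sum = 82
82 mod 10 = 2

Invalid (Luhn sum mod 10 = 2)


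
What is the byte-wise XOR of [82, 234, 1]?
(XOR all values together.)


XOR chain: 82 ^ 234 ^ 1 = 185

185


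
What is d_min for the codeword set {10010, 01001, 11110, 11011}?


Comparing all pairs, minimum distance: 2
Can detect 1 errors, correct 0 errors

2


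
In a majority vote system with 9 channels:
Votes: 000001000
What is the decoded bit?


Ones: 1 out of 9
Threshold: 5

0 (1/9 voted 1)


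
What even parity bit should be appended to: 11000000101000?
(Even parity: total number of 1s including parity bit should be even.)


Number of 1s in data: 4
Parity bit: 0

0


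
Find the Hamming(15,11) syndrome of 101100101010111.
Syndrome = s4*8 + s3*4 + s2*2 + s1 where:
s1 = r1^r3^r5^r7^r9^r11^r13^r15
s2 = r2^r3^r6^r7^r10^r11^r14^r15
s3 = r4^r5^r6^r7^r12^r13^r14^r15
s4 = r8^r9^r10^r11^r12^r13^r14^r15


s1=1, s2=1, s3=1, s4=1

Syndrome = 15 (error at position 15)


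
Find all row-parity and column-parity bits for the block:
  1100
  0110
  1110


Row parities: 001
Column parities: 0100

Row P: 001, Col P: 0100, Corner: 1


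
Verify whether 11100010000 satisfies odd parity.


Number of 1s: 4

No, parity error (4 ones)


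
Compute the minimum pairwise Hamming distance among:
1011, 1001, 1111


Comparing all pairs, minimum distance: 1
Can detect 0 errors, correct 0 errors

1


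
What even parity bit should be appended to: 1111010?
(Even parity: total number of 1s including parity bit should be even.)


Number of 1s in data: 5
Parity bit: 1

1


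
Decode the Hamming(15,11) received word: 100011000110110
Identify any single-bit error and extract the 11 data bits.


Syndrome = 0: no error detected

Data: 01100110110 (no errors)


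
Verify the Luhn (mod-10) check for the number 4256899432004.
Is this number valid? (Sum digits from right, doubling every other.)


Luhn sum = 61
61 mod 10 = 1

Invalid (Luhn sum mod 10 = 1)


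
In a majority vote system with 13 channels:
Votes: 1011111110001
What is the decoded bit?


Ones: 9 out of 13
Threshold: 7

1 (9/13 voted 1)


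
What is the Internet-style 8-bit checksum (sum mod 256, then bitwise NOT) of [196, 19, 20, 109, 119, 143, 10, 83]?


Sum = 699 mod 256 = 187
Complement = 68

68


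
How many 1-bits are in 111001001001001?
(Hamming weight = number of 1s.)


Counting 1s in 111001001001001

7


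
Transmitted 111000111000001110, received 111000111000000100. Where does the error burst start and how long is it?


XOR: 000000000000001010

Burst at position 14, length 3


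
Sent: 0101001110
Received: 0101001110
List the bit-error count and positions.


XOR: 0000000000

0 errors (received matches sent)


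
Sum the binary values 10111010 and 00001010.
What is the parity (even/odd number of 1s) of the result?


10111010 = 186
00001010 = 10
Sum = 196 = 11000100
1s count = 3

odd parity (3 ones in 11000100)


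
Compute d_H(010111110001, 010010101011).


XOR: 000101011010
Count of 1s: 5

5


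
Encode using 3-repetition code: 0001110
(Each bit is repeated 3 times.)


Each bit -> 3 copies

000000000111111111000


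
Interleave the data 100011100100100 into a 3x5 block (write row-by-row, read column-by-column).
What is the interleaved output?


Matrix:
  10001
  11001
  00100
Read columns: 110010001000110

110010001000110


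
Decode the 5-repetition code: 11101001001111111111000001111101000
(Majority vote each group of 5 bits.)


Groups: 11101, 00100, 11111, 11111, 00000, 11111, 01000
Majority votes: 1011010

1011010


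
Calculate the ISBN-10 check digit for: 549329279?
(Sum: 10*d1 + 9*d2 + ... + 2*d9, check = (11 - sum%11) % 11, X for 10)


Weighted sum: 283
283 mod 11 = 8

Check digit: 3


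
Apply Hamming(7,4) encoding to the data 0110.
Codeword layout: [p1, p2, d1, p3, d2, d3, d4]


Parity bits: p1=1, p2=1, p3=0

1100110


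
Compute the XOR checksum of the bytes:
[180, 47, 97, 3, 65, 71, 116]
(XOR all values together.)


XOR chain: 180 ^ 47 ^ 97 ^ 3 ^ 65 ^ 71 ^ 116 = 139

139


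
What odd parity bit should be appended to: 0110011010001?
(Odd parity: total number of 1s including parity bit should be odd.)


Number of 1s in data: 6
Parity bit: 1

1


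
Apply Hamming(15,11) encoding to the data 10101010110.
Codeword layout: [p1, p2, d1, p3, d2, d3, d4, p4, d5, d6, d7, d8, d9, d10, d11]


Parity bits: p1=0, p2=0, p3=1, p4=0

001101001010110


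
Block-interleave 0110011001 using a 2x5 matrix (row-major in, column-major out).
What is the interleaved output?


Matrix:
  01100
  11001
Read columns: 0111100001

0111100001


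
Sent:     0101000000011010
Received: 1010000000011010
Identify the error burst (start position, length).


XOR: 1111000000000000

Burst at position 0, length 4


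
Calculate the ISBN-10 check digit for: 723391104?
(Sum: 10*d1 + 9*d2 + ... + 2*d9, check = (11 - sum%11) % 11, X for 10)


Weighted sum: 204
204 mod 11 = 6

Check digit: 5


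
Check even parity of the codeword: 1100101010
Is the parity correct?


Number of 1s: 5

No, parity error (5 ones)


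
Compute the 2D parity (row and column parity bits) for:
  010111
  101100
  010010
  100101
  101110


Row parities: 01010
Column parities: 100010

Row P: 01010, Col P: 100010, Corner: 0


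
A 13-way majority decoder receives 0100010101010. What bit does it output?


Ones: 5 out of 13
Threshold: 7

0 (5/13 voted 1)


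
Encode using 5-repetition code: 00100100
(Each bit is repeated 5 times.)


Each bit -> 5 copies

0000000000111110000000000111110000000000


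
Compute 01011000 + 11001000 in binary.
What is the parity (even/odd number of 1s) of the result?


01011000 = 88
11001000 = 200
Sum = 288 = 100100000
1s count = 2

even parity (2 ones in 100100000)


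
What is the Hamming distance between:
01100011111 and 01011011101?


XOR: 00111000010
Count of 1s: 4

4


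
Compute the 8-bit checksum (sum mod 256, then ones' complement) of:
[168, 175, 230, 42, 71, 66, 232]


Sum = 984 mod 256 = 216
Complement = 39

39


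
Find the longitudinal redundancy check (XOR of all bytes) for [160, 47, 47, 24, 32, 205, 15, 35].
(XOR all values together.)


XOR chain: 160 ^ 47 ^ 47 ^ 24 ^ 32 ^ 205 ^ 15 ^ 35 = 121

121


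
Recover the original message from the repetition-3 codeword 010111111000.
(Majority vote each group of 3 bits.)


Groups: 010, 111, 111, 000
Majority votes: 0110

0110


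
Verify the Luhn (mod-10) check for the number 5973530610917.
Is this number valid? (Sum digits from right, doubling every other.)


Luhn sum = 60
60 mod 10 = 0

Valid (Luhn sum mod 10 = 0)


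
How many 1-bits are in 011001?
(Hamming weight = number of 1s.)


Counting 1s in 011001

3


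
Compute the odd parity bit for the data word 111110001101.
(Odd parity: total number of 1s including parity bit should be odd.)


Number of 1s in data: 8
Parity bit: 1

1


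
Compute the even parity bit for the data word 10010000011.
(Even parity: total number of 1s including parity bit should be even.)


Number of 1s in data: 4
Parity bit: 0

0


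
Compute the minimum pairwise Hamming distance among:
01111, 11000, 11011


Comparing all pairs, minimum distance: 2
Can detect 1 errors, correct 0 errors

2


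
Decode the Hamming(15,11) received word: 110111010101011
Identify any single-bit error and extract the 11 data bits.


Syndrome = 11: error at position 11

Data: 01100111011 (corrected bit 11)


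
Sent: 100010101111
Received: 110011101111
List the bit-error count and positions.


XOR: 010001000000

2 error(s) at position(s): 1, 5


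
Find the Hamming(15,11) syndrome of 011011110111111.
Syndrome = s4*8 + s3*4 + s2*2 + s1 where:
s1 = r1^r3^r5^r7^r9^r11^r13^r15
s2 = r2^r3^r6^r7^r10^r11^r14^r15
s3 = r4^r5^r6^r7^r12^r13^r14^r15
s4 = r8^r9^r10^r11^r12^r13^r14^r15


s1=0, s2=0, s3=1, s4=1

Syndrome = 12 (error at position 12)


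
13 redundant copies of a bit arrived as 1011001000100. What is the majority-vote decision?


Ones: 5 out of 13
Threshold: 7

0 (5/13 voted 1)


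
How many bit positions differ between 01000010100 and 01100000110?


XOR: 00100010010
Count of 1s: 3

3


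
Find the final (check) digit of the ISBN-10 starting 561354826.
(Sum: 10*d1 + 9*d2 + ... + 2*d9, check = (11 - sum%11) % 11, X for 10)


Weighted sum: 233
233 mod 11 = 2

Check digit: 9


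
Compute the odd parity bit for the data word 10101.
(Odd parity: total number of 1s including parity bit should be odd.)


Number of 1s in data: 3
Parity bit: 0

0


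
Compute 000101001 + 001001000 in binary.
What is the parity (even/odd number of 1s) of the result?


000101001 = 41
001001000 = 72
Sum = 113 = 1110001
1s count = 4

even parity (4 ones in 1110001)


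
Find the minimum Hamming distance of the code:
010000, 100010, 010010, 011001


Comparing all pairs, minimum distance: 1
Can detect 0 errors, correct 0 errors

1


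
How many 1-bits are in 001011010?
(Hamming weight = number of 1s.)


Counting 1s in 001011010

4


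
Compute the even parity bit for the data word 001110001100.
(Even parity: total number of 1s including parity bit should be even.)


Number of 1s in data: 5
Parity bit: 1

1


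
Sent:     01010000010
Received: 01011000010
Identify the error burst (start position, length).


XOR: 00001000000

Burst at position 4, length 1


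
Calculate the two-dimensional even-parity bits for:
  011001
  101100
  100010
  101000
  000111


Row parities: 11001
Column parities: 111000

Row P: 11001, Col P: 111000, Corner: 1


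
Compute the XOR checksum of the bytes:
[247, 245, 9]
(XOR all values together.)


XOR chain: 247 ^ 245 ^ 9 = 11

11


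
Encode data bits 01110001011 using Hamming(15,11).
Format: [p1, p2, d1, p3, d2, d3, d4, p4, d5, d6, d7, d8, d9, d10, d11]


Parity bits: p1=1, p2=0, p3=0, p4=1

100011110001011


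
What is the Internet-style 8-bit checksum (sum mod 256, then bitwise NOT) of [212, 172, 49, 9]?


Sum = 442 mod 256 = 186
Complement = 69

69


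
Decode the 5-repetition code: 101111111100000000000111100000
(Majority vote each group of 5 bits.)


Groups: 10111, 11111, 00000, 00000, 01111, 00000
Majority votes: 110010

110010


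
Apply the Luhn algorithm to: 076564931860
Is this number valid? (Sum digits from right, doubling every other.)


Luhn sum = 47
47 mod 10 = 7

Invalid (Luhn sum mod 10 = 7)


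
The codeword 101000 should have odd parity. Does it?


Number of 1s: 2

No, parity error (2 ones)


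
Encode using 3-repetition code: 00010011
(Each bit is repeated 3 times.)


Each bit -> 3 copies

000000000111000000111111


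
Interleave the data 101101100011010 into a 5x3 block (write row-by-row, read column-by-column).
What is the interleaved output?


Matrix:
  101
  101
  100
  011
  010
Read columns: 111000001111010

111000001111010


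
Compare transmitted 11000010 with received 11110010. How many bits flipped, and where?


XOR: 00110000

2 error(s) at position(s): 2, 3


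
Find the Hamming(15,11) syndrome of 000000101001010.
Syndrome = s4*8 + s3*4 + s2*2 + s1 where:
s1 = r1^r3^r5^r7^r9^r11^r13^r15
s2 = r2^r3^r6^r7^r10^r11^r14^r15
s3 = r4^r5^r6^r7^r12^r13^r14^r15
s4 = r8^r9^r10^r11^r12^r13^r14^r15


s1=0, s2=0, s3=1, s4=1

Syndrome = 12 (error at position 12)


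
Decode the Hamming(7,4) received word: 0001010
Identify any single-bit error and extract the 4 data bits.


Syndrome = 2: error at position 2

Data: 0010 (corrected bit 2)


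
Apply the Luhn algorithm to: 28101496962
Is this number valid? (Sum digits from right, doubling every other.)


Luhn sum = 45
45 mod 10 = 5

Invalid (Luhn sum mod 10 = 5)


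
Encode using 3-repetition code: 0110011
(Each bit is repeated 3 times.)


Each bit -> 3 copies

000111111000000111111


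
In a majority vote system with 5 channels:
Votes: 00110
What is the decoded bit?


Ones: 2 out of 5
Threshold: 3

0 (2/5 voted 1)


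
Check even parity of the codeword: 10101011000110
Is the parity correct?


Number of 1s: 7

No, parity error (7 ones)


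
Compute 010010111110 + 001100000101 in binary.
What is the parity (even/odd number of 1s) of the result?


010010111110 = 1214
001100000101 = 773
Sum = 1987 = 11111000011
1s count = 7

odd parity (7 ones in 11111000011)


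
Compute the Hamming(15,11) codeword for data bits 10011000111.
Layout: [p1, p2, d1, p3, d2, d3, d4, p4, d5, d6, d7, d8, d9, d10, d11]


Parity bits: p1=1, p2=0, p3=0, p4=0

101000101000111


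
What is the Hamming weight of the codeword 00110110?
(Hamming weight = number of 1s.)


Counting 1s in 00110110

4


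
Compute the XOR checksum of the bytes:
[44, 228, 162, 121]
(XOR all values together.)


XOR chain: 44 ^ 228 ^ 162 ^ 121 = 19

19


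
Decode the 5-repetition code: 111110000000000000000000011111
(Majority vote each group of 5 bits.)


Groups: 11111, 00000, 00000, 00000, 00000, 11111
Majority votes: 100001

100001


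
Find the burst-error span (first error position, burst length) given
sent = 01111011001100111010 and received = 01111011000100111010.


XOR: 00000000001000000000

Burst at position 10, length 1


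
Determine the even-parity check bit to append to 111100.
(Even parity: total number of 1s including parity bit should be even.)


Number of 1s in data: 4
Parity bit: 0

0


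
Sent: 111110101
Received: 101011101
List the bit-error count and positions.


XOR: 010101000

3 error(s) at position(s): 1, 3, 5


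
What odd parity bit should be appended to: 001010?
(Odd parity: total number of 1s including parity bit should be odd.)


Number of 1s in data: 2
Parity bit: 1

1


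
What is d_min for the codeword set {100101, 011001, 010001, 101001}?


Comparing all pairs, minimum distance: 1
Can detect 0 errors, correct 0 errors

1


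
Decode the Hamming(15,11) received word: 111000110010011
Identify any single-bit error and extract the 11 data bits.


Syndrome = 5: error at position 5

Data: 11010010011 (corrected bit 5)
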